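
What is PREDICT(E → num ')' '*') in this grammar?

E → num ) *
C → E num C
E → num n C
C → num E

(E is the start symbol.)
PREDICT(E → num ')' '*') = (FIRST(RHS) \ {ε}) ∪ (FOLLOW(E) if ε ∈ FIRST(RHS), i.e. RHS ⇒* ε)
FIRST(num ')' '*') = { 'num' }
ε ∉ FIRST(num ')' '*'), so FOLLOW(E) is not added.
PREDICT(E → num ')' '*') = { 'num' }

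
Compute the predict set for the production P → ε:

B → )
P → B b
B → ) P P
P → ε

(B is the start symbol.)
PREDICT(P → ε) = (FIRST(RHS) \ {ε}) ∪ (FOLLOW(P) if ε ∈ FIRST(RHS), i.e. RHS ⇒* ε)
The right-hand side is ε (FIRST(ε) = { ε }), so the predict set is FOLLOW(P) = { $, ')', 'b' }
PREDICT(P → ε) = { $, ')', 'b' }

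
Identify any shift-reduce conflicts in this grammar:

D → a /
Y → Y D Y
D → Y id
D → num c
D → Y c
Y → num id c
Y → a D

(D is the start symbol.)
Yes — I13: [Y → Y D Y .] vs [D → . a /]

Augment with D' → D and build the canonical LR(0) collection (I0 = CLOSURE({[D' → . D]}), then GOTO on every symbol after a dot until no new states appear). It has 16 states:
  I0: { [D → . Y c], [D → . Y id], [D → . a /], [D → . num c], [D' → . D], [Y → . Y D Y], [Y → . a D], [Y → . num id c] }  — shift
  I1: { [D' → D .] }  — accept
  I2: { [D → . Y c], [D → . Y id], [D → . a /], [D → . num c], [D → Y . c], [D → Y . id], [Y → . Y D Y], [Y → . a D], [Y → . num id c], [Y → Y . D Y] }  — shift
  I3: { [D → . Y c], [D → . Y id], [D → . a /], [D → . num c], [D → a . /], [Y → . Y D Y], [Y → . a D], [Y → . num id c], [Y → a . D] }  — shift
  I4: { [D → num . c], [Y → num . id c] }  — shift
  I5: { [D → num c .] }  — reduce
  I6: { [Y → num id . c] }  — shift
  I7: { [Y → num id c .] }  — reduce
  I8: { [D → a / .] }  — reduce
  I9: { [Y → a D .] }  — reduce
  I10: { [Y → . Y D Y], [Y → . a D], [Y → . num id c], [Y → Y D . Y] }  — shift
  I11: { [D → Y c .] }  — reduce
  I12: { [D → Y id .] }  — reduce
  I13: { [D → . Y c], [D → . Y id], [D → . a /], [D → . num c], [Y → . Y D Y], [Y → . a D], [Y → . num id c], [Y → Y . D Y], [Y → Y D Y .] }  — shift, reduce
  I14: { [D → . Y c], [D → . Y id], [D → . a /], [D → . num c], [Y → . Y D Y], [Y → . a D], [Y → . num id c], [Y → a . D] }  — shift
  I15: { [Y → num . id c] }  — shift

I13 contains reduce item [Y → Y D Y .] and shift items [D → . a /], [D → . num c], [Y → . a D], [Y → . num id c] — shift-reduce conflict.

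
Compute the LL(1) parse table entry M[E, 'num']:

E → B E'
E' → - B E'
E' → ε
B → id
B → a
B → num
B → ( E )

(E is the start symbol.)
E → B E'

To find M[E, 'num'], we find productions for E where 'num' is in the predict set (PREDICT(N → α) = (FIRST(α) \ {ε}) ∪ (FOLLOW(N) if α ⇒* ε)).

Relevant sets:
  FIRST(B) = { '(', 'a', 'id', 'num' }

E → B E': PREDICT = { '(', 'a', 'id', 'num' }
  'num' is in predict set, so this production goes in M[E, 'num']

M[E, 'num'] = E → B E'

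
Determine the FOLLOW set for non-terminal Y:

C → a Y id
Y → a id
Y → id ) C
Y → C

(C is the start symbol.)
{ 'id' }

In C → a Y id: Y is followed by id, add FIRST(id) \ {ε} = { 'id' }

Taking the union: FOLLOW(Y) = { 'id' }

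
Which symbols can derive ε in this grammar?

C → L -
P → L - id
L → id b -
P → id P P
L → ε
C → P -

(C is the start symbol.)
A non-terminal is nullable if it can derive ε (the empty string): either it has an ε-production, or it has a production whose right-hand side consists entirely of nullable non-terminals.

ε-productions: L → ε
So L is immediately nullable.
No further non-terminal can be added: every production for the remaining non-terminals contains a terminal or a non-nullable non-terminal.
Nullable = { 'L' }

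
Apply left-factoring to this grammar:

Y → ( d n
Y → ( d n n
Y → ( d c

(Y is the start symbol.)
Left-factoring transforms A → αβ₁ | αβ₂ into A → αA' and A' → β₁ | β₂
(α is the longest common prefix among the alternatives). Repeat until
no nonterminal has two alternatives with a common prefix.

Round 1: Y has alternatives sharing prefix '( d'. Introduce Y': Y → ( d Y'
  Add: Y' → n
  Add: Y' → n n
  Add: Y' → c

Round 2: Y' has alternatives sharing prefix 'n'. Introduce Y'': Y' → n Y''
  Add: Y'' → ε
  Add: Y'' → n

No remaining common prefixes — done.

Resulting grammar:
Y → ( d Y'
Y' → n Y''
Y'' → ε
Y'' → n
Y' → c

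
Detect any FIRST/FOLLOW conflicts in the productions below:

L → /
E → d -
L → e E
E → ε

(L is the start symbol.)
No FIRST/FOLLOW conflicts.

A FIRST/FOLLOW conflict occurs when a non-terminal N has a nullable alternative N → β (β ⇒* ε) and another alternative N → α with FIRST(α) ∩ FOLLOW(N) ≠ ∅: on such a lookahead the parser cannot decide between expanding α and letting N vanish via β.

Nullable non-terminals: E.

E: nullable alternative(s) E → ε; FOLLOW(E) = { $ }
  E → d -: FIRST \ {ε} = { 'd' } — disjoint from FOLLOW(E)
  E → ε: FIRST \ {ε} = { } — this is the only nullable alternative, skip

L has no nullable alternative, so no FIRST/FOLLOW check is needed there.

No FIRST/FOLLOW conflicts found.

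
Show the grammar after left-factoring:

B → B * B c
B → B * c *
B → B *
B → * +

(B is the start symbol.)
Left-factoring transforms A → αβ₁ | αβ₂ into A → αA' and A' → β₁ | β₂
(α is the longest common prefix among the alternatives). Repeat until
no nonterminal has two alternatives with a common prefix.

Round 1: B has alternatives sharing prefix 'B *'. Introduce B': B → B * B'
  Add: B' → B c
  Add: B' → c *
  Add: B' → ε

No remaining common prefixes — done.

Resulting grammar:
B → B * B'
B' → B c
B' → c *
B' → ε
B → * +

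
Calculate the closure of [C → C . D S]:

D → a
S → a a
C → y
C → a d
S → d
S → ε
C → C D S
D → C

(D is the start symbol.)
{ [C → . C D S], [C → . a d], [C → . y], [C → C . D S], [D → . C], [D → . a] }

Start with: [C → C . D S]
  [C → C . D S] has the dot before D: add [D → . a], [D → . C]
  [D → . C] has the dot before C: add [C → . y], [C → . a d], [C → . C D S]
No further items can be added.

CLOSURE = { [C → . C D S], [C → . a d], [C → . y], [C → C . D S], [D → . C], [D → . a] }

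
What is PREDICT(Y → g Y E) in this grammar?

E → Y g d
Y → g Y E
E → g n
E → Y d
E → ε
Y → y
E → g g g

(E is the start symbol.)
{ 'g' }

PREDICT(Y → g Y E) = (FIRST(RHS) \ {ε}) ∪ (FOLLOW(Y) if ε ∈ FIRST(RHS), i.e. RHS ⇒* ε)
FIRST(g Y E) = { 'g' }
ε ∉ FIRST(g Y E), so FOLLOW(Y) is not added.
PREDICT(Y → g Y E) = { 'g' }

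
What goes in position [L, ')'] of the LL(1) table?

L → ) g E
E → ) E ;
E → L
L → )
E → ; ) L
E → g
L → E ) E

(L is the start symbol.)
L → ) g E, L → ), L → E ) E

To find M[L, ')'], we find productions for L where ')' is in the predict set (PREDICT(N → α) = (FIRST(α) \ {ε}) ∪ (FOLLOW(N) if α ⇒* ε)).

Relevant sets:
  FIRST(E) = { ')', ';', 'g' }

L → ) g E: PREDICT = { ')' }
  ')' is in predict set, so this production goes in M[L, ')']
L → ): PREDICT = { ')' }
  ')' is in predict set, so this production goes in M[L, ')']
L → E ) E: PREDICT = { ')', ';', 'g' }
  ')' is in predict set, so this production goes in M[L, ')']

M[L, ')'] = L → ) g E, L → ), L → E ) E  (a multiply-defined cell — the grammar is not LL(1))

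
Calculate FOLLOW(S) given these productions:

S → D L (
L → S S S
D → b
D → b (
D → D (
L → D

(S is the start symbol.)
S is the start symbol, so $ ∈ FOLLOW(S).
In L → S S S: S is followed by S S, add FIRST(S S) \ {ε} = { 'b' }
In L → S S S: S is followed by S, add FIRST(S) \ {ε} = { 'b' }
In L → S S S: S is at the end, add FOLLOW(L)

The FOLLOW sets referred to above (computed the same way, to a fixed point):
  FOLLOW(L) = { '(' }

Taking the union: FOLLOW(S) = { $, '(', 'b' }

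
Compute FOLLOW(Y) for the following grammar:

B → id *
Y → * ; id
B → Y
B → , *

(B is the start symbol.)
{ $ }

In B → Y: Y is at the end, add FOLLOW(B)

The FOLLOW sets referred to above (computed the same way, to a fixed point):
  FOLLOW(B) = { $ }

Taking the union: FOLLOW(Y) = { $ }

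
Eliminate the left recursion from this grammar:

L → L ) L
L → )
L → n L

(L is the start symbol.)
L → ) L'
L → n L L'
L' → ) L L'
L' → ε

L is directly left-recursive. The standard transformation for
  A → A α₁ | ... | A α_m | β₁ | ... | β_n
is
  A  → β₁ A' | ... | β_n A'
  A' → α₁ A' | ... | α_m A' | ε

L → ) becomes L → ) L'
L → n L becomes L → n L L'
L → L ) L becomes L' → ) L L'
Add L' → ε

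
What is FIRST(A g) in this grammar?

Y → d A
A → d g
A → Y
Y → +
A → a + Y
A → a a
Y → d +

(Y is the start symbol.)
{ '+', 'a', 'd' }

FIRST sets of the non-terminals involved (from the grammar, by fixed-point iteration):
  FIRST(A) = { '+', 'a', 'd' }

To compute FIRST(A g), process the symbols left to right:
Symbol A is a non-terminal. Add FIRST(A) \ {ε} = { '+', 'a', 'd' }
A is not nullable (ε ∉ FIRST(A)), so stop here.
FIRST(A g) = { '+', 'a', 'd' }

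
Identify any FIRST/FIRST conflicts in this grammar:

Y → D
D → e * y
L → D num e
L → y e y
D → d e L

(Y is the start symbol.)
A FIRST/FIRST conflict occurs when two productions N → α and N → β for the same non-terminal have FIRST(α) ∩ FIRST(β) ≠ ∅ (with ε ∈ FIRST of a nullable right-hand side, so two nullable alternatives also conflict).

FIRST sets of the non-terminals at (or reachable through a nullable prefix from) the front of some alternative:
  FIRST(D) = { 'd', 'e' }

Productions for D:
  D → e * y: FIRST = { 'e' }
  D → d e L: FIRST = { 'd' }
Productions for L:
  L → D num e: FIRST = { 'd', 'e' }
  L → y e y: FIRST = { 'y' }
Y has only one production, so no FIRST/FIRST conflict is possible there.

All alternatives of each non-terminal have pairwise disjoint FIRST sets.

Answer: No FIRST/FIRST conflicts.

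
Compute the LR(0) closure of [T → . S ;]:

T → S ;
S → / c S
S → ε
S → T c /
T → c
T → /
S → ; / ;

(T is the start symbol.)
{ [S → . / c S], [S → . ; / ;], [S → . T c /], [S → .], [T → . /], [T → . S ;], [T → . c] }

Start with: [T → . S ;]
  [T → . S ;] has the dot before S: add [S → . / c S], [S → .], [S → . T c /], [S → . ; / ;]
  [S → . T c /] has the dot before T: add [T → . c], [T → . /]
No further items can be added.

CLOSURE = { [S → . / c S], [S → . ; / ;], [S → . T c /], [S → .], [T → . /], [T → . S ;], [T → . c] }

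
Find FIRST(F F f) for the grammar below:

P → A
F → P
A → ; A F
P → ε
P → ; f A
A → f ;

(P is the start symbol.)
FIRST sets of the non-terminals involved (from the grammar, by fixed-point iteration):
  FIRST(F) = { ';', 'f', ε }

To compute FIRST(F F f), process the symbols left to right:
Symbol F is a non-terminal. Add FIRST(F) \ {ε} = { ';', 'f' }
F is nullable (ε ∈ FIRST(F)), continue to the next symbol.
Symbol F is a non-terminal. Add FIRST(F) \ {ε} = { ';', 'f' }
F is nullable (ε ∈ FIRST(F)), continue to the next symbol.
Symbol f is a terminal. Add 'f' and stop.
FIRST(F F f) = { ';', 'f' }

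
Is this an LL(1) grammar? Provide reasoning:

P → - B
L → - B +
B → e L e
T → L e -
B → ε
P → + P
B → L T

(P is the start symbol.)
Yes, the grammar is LL(1).

Relevant sets:
  FIRST(L) = { '-' }
  FOLLOW(B) = { $, '+' }

For P:
  PREDICT(P → '-' B) = { '-' }
  PREDICT(P → '+' P) = { '+' }
For B:
  PREDICT(B → e L e) = { 'e' }
  PREDICT(B → ε) = { $, '+' }
  PREDICT(B → L T) = { '-' }
L, T have a single production, so nothing to check there.

All predict sets are disjoint. The grammar IS LL(1).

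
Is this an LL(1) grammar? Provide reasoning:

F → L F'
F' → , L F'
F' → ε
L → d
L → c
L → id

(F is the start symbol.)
Yes, the grammar is LL(1).

Relevant sets:
  FOLLOW(F') = { $ }

For F':
  PREDICT(F' → ',' L F') = { ',' }
  PREDICT(F' → ε) = { $ }
For L:
  PREDICT(L → d) = { 'd' }
  PREDICT(L → c) = { 'c' }
  PREDICT(L → id) = { 'id' }
F has a single production, so nothing to check there.

All predict sets are disjoint. The grammar IS LL(1).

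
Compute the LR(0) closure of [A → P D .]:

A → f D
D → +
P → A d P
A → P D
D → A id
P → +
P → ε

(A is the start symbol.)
{ [A → P D .] }

Start with: [A → P D .]
The dot is at the end, so nothing is added.

CLOSURE = { [A → P D .] }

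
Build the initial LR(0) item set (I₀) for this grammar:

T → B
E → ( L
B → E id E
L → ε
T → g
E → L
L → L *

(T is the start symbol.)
First, augment the grammar with T' → T
I₀ = CLOSURE({ [T' → . T] }):
  [T' → . T] has the dot before T: add [T → . B], [T → . g]
  [T → . B] has the dot before B: add [B → . E id E]
  [B → . E id E] has the dot before E: add [E → . ( L], [E → . L]
  [E → . L] has the dot before L: add [L → .], [L → . L *]
No further items can be added.

I₀ = { [B → . E id E], [E → . ( L], [E → . L], [L → . L *], [L → .], [T → . B], [T → . g], [T' → . T] }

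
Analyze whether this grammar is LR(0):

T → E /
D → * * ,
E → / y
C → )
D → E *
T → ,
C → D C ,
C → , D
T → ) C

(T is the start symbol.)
Yes, the grammar is LR(0)

Augment with T' → T and build the canonical LR(0) collection (I0 = CLOSURE({[T' → . T]}), then GOTO on every symbol after a dot until no new states appear). It has 20 states:
  I0: { [E → . / y], [T → . ) C], [T → . ,], [T → . E /], [T' → . T] }  — shift
  I1: { [C → . )], [C → . , D], [C → . D C ,], [D → . * * ,], [D → . E *], [E → . / y], [T → ) . C] }  — shift
  I2: { [T → , .] }  — reduce
  I3: { [E → / . y] }  — shift
  I4: { [T → E . /] }  — shift
  I5: { [T' → T .] }  — accept
  I6: { [T → E / .] }  — reduce
  I7: { [E → / y .] }  — reduce
  I8: { [C → ) .] }  — reduce
  I9: { [D → * . * ,] }  — shift
  I10: { [C → , . D], [D → . * * ,], [D → . E *], [E → . / y] }  — shift
  I11: { [T → ) C .] }  — reduce
  I12: { [C → . )], [C → . , D], [C → . D C ,], [C → D . C ,], [D → . * * ,], [D → . E *], [E → . / y] }  — shift
  I13: { [D → E . *] }  — shift
  I14: { [D → E * .] }  — reduce
  I15: { [C → D C . ,] }  — shift
  I16: { [C → D C , .] }  — reduce
  I17: { [C → , D .] }  — reduce
  I18: { [D → * * . ,] }  — shift
  I19: { [D → * * , .] }  — reduce

Every state is either a pure shift/goto state or contains exactly one complete item and nothing to shift — no conflicts. The grammar is LR(0).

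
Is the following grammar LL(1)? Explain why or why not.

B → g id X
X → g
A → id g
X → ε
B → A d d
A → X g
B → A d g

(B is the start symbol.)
No. Predict set conflict for B: { 'g' }

Relevant sets:
  FIRST(A) = { 'g', 'id' }
  FIRST(X) = { 'g', ε }
  FOLLOW(X) = { $, 'g' }

For B:
  PREDICT(B → g id X) = { 'g' }
  PREDICT(B → A d d) = { 'g', 'id' }
  PREDICT(B → A d g) = { 'g', 'id' }
For X:
  PREDICT(X → g) = { 'g' }
  PREDICT(X → ε) = { $, 'g' }
For A:
  PREDICT(A → id g) = { 'id' }
  PREDICT(A → X g) = { 'g' }

Conflict found: Predict set conflict for B: { 'g' }
The grammar is NOT LL(1).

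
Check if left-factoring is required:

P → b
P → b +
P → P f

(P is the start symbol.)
Yes, P has productions with common prefix 'b'

Left-factoring is needed when two productions for the same non-terminal
share a common prefix on the right-hand side.

Productions for P:
  P → b
  P → b +
  P → P f

Found common prefix 'b' in productions for P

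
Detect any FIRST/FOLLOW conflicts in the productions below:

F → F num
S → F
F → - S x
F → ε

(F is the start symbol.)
Yes. F → F num with FOLLOW(F) on { 'num' }

A FIRST/FOLLOW conflict occurs when a non-terminal N has a nullable alternative N → β (β ⇒* ε) and another alternative N → α with FIRST(α) ∩ FOLLOW(N) ≠ ∅: on such a lookahead the parser cannot decide between expanding α and letting N vanish via β.

Nullable non-terminals: F, S.
FIRST sets used below: FIRST(F) = { '-', 'num', ε }

F: nullable alternative(s) F → ε; FOLLOW(F) = { $, 'num', 'x' }
  F → F num: FIRST \ {ε} = { '-', 'num' } — overlaps FOLLOW(F) on { 'num' }: CONFLICT
  F → - S x: FIRST \ {ε} = { '-' } — disjoint from FOLLOW(F)
  F → ε: FIRST \ {ε} = { } — this is the only nullable alternative, skip
S has a nullable alternative but only one production, so nothing to check.

So the grammar has 1 FIRST/FOLLOW conflict (marked CONFLICT above).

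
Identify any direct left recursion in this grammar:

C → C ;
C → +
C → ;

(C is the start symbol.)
C → C ;: LEFT RECURSIVE (starts with C)
C → +: starts with '+'
C → ;: starts with ';'

The grammar has direct left recursion on: C.

Answer: Yes, C is left-recursive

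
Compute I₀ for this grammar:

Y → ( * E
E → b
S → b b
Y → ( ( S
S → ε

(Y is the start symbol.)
First, augment the grammar with Y' → Y
I₀ = CLOSURE({ [Y' → . Y] }):
  [Y' → . Y] has the dot before Y: add [Y → . ( * E], [Y → . ( ( S]
No further items can be added.

I₀ = { [Y → . ( ( S], [Y → . ( * E], [Y' → . Y] }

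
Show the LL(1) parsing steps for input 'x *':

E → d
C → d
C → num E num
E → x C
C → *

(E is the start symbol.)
LL(1) parsing maintains a stack (initially the start symbol over $) and the input. At each step: if the stack top is a terminal, match it against the current input token; if it is a non-terminal N, replace it with the RHS of M[N, lookahead] (the unique production whose predict set contains the lookahead).

Stack is shown with the top on the left.

Stack  Input  Action
--------------------
E $    x * $  output E → x C
x C $  x * $  match 'x'
C $    * $    output C → *
* $    * $    match '*'
$      $      accept

The string is accepted.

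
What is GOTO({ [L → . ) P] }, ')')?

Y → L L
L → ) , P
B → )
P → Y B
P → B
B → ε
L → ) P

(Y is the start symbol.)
GOTO(I, ')') = CLOSURE({ [A → αX.β] : [A → α.Xβ] ∈ I, X = ')' })

Items with dot before ')', with the dot advanced:
  [L → . ) P] → [L → ) . P]
Closure of the advanced items:
  [L → ) . P] has the dot before P: add [P → . Y B], [P → . B]
  [P → . Y B] has the dot before Y: add [Y → . L L]
  [P → . B] has the dot before B: add [B → . )], [B → .]
  [Y → . L L] has the dot before L: add [L → . ) , P], [L → . ) P]

GOTO = { [B → . )], [B → .], [L → ) . P], [L → . ) , P], [L → . ) P], [P → . B], [P → . Y B], [Y → . L L] }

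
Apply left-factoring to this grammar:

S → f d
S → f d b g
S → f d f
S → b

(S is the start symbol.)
S → f d S'
S' → ε
S' → b g
S' → f
S → b

Left-factoring transforms A → αβ₁ | αβ₂ into A → αA' and A' → β₁ | β₂
(α is the longest common prefix among the alternatives). Repeat until
no nonterminal has two alternatives with a common prefix.

Round 1: S has alternatives sharing prefix 'f d'. Introduce S': S → f d S'
  Add: S' → ε
  Add: S' → b g
  Add: S' → f

No remaining common prefixes — done.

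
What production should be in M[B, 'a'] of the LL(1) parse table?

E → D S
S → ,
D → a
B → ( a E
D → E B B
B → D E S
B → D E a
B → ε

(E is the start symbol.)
B → D E S, B → D E a, B → ε

To find M[B, 'a'], we find productions for B where 'a' is in the predict set (PREDICT(N → α) = (FIRST(α) \ {ε}) ∪ (FOLLOW(N) if α ⇒* ε)).

Relevant sets:
  FIRST(D) = { 'a' }
  FOLLOW(B) = { '(', ',', 'a' }

B → ( a E: PREDICT = { '(' }
B → D E S: PREDICT = { 'a' }
  'a' is in predict set, so this production goes in M[B, 'a']
B → D E a: PREDICT = { 'a' }
  'a' is in predict set, so this production goes in M[B, 'a']
B → ε: PREDICT = { '(', ',', 'a' }
  'a' is in predict set, so this production goes in M[B, 'a']

M[B, 'a'] = B → D E S, B → D E a, B → ε  (a multiply-defined cell — the grammar is not LL(1))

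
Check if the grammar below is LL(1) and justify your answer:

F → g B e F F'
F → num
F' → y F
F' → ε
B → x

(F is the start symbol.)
A grammar is LL(1) if for each non-terminal N with multiple productions, the predict sets of those productions are pairwise disjoint, where PREDICT(N → α) = (FIRST(α) \ {ε}) ∪ (FOLLOW(N) if α ⇒* ε).

Relevant sets:
  FOLLOW(F') = { $, 'y' }

For F:
  PREDICT(F → g B e F F') = { 'g' }
  PREDICT(F → num) = { 'num' }
For F':
  PREDICT(F' → y F) = { 'y' }
  PREDICT(F' → ε) = { $, 'y' }
B has a single production, so nothing to check there.

Conflict found: Predict set conflict for F': { 'y' }
The grammar is NOT LL(1).

Answer: No. Predict set conflict for F': { 'y' }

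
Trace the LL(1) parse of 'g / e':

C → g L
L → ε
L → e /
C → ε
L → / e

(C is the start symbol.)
Stack is shown with the top on the left.

Stack  Input    Action
----------------------
C $    g / e $  output C → g L
g L $  g / e $  match 'g'
L $    / e $    output L → / e
/ e $  / e $    match '/'
e $    e $      match 'e'
$      $        accept

The string is accepted.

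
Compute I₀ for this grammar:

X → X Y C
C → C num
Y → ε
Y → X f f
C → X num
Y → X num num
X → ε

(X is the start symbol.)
First, augment the grammar with X' → X
I₀ = CLOSURE({ [X' → . X] }):
  [X' → . X] has the dot before X: add [X → . X Y C], [X → .]
No further items can be added.

I₀ = { [X → . X Y C], [X → .], [X' → . X] }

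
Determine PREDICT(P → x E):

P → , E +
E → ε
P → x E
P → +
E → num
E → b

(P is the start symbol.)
PREDICT(P → x E) = (FIRST(RHS) \ {ε}) ∪ (FOLLOW(P) if ε ∈ FIRST(RHS), i.e. RHS ⇒* ε)
FIRST(x E) = { 'x' }
ε ∉ FIRST(x E), so FOLLOW(P) is not added.
PREDICT(P → x E) = { 'x' }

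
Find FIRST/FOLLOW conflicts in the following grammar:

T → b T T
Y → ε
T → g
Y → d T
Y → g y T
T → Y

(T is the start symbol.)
Yes. T → b T T with FOLLOW(T) on { 'b' }; T → g with FOLLOW(T) on { 'g' }; Y → d T with FOLLOW(Y) on { 'd' }; Y → g y T with FOLLOW(Y) on { 'g' }

A FIRST/FOLLOW conflict occurs when a non-terminal N has a nullable alternative N → β (β ⇒* ε) and another alternative N → α with FIRST(α) ∩ FOLLOW(N) ≠ ∅: on such a lookahead the parser cannot decide between expanding α and letting N vanish via β.

Nullable non-terminals: T, Y.
FIRST sets used below: FIRST(Y) = { 'd', 'g', ε }

T: nullable alternative(s) T → Y; FOLLOW(T) = { $, 'b', 'd', 'g' }
  T → b T T: FIRST \ {ε} = { 'b' } — overlaps FOLLOW(T) on { 'b' }: CONFLICT
  T → g: FIRST \ {ε} = { 'g' } — overlaps FOLLOW(T) on { 'g' }: CONFLICT
  T → Y: FIRST \ {ε} = { 'd', 'g' } — this is the only nullable alternative, skip

Y: nullable alternative(s) Y → ε; FOLLOW(Y) = { $, 'b', 'd', 'g' }
  Y → ε: FIRST \ {ε} = { } — this is the only nullable alternative, skip
  Y → d T: FIRST \ {ε} = { 'd' } — overlaps FOLLOW(Y) on { 'd' }: CONFLICT
  Y → g y T: FIRST \ {ε} = { 'g' } — overlaps FOLLOW(Y) on { 'g' }: CONFLICT

So the grammar has 4 FIRST/FOLLOW conflicts (marked CONFLICT above).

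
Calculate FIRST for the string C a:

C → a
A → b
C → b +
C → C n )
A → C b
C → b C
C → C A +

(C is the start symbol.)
FIRST sets of the non-terminals involved (from the grammar, by fixed-point iteration):
  FIRST(C) = { 'a', 'b' }

To compute FIRST(C a), process the symbols left to right:
Symbol C is a non-terminal. Add FIRST(C) \ {ε} = { 'a', 'b' }
C is not nullable (ε ∉ FIRST(C)), so stop here.
FIRST(C a) = { 'a', 'b' }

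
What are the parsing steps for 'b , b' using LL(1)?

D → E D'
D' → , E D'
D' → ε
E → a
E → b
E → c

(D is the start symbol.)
LL(1) parsing maintains a stack (initially the start symbol over $) and the input. At each step: if the stack top is a terminal, match it against the current input token; if it is a non-terminal N, replace it with the RHS of M[N, lookahead] (the unique production whose predict set contains the lookahead).

Stack is shown with the top on the left.

Stack     Input    Action
-------------------------
D $       b , b $  output D → E D'
E D' $    b , b $  output E → b
b D' $    b , b $  match 'b'
D' $      , b $    output D' → , E D'
, E D' $  , b $    match ','
E D' $    b $      output E → b
b D' $    b $      match 'b'
D' $      $        output D' → ε
$         $        accept

The string is accepted.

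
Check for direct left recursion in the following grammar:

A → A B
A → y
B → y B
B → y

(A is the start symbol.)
Yes, A is left-recursive

Direct left recursion occurs when N → N α for some non-terminal N (the right-hand side begins with the left-hand side itself).

A → A B: LEFT RECURSIVE (starts with A)
A → y: starts with y
B → y B: starts with y
B → y: starts with y

The grammar has direct left recursion on: A.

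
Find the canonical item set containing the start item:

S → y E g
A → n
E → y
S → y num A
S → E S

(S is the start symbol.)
First, augment the grammar with S' → S
I₀ = CLOSURE({ [S' → . S] }):
  [S' → . S] has the dot before S: add [S → . y E g], [S → . y num A], [S → . E S]
  [S → . E S] has the dot before E: add [E → . y]
No further items can be added.

I₀ = { [E → . y], [S → . E S], [S → . y E g], [S → . y num A], [S' → . S] }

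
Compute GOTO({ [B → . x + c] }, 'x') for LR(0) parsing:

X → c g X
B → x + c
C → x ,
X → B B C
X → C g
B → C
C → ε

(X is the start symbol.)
GOTO(I, 'x') = CLOSURE({ [A → αX.β] : [A → α.Xβ] ∈ I, X = 'x' })

Items with dot before 'x', with the dot advanced:
  [B → . x + c] → [B → x . + c]
Closure adds nothing (no advanced item has the dot before a non-terminal).

GOTO = { [B → x . + c] }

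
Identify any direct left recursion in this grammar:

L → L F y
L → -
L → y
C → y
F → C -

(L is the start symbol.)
Direct left recursion occurs when N → N α for some non-terminal N (the right-hand side begins with the left-hand side itself).

L → L F y: LEFT RECURSIVE (starts with L)
L → -: starts with '-'
L → y: starts with y
C → y: starts with y
F → C -: starts with C

The grammar has direct left recursion on: L.

Answer: Yes, L is left-recursive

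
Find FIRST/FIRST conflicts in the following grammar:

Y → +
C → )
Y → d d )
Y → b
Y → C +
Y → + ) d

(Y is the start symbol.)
Yes. Y → '+' / Y → '+' ')' d on { '+' }

A FIRST/FIRST conflict occurs when two productions N → α and N → β for the same non-terminal have FIRST(α) ∩ FIRST(β) ≠ ∅ (with ε ∈ FIRST of a nullable right-hand side, so two nullable alternatives also conflict).

FIRST sets of the non-terminals at (or reachable through a nullable prefix from) the front of some alternative:
  FIRST(C) = { ')' }

Productions for Y:
  Y → +: FIRST = { '+' }
  Y → d d ): FIRST = { 'd' }
  Y → b: FIRST = { 'b' }
  Y → C +: FIRST = { ')' }
  Y → + ) d: FIRST = { '+' }
C has only one production, so no FIRST/FIRST conflict is possible there.

Conflict for Y: Y → + and Y → + ) d
  Overlap: { '+' }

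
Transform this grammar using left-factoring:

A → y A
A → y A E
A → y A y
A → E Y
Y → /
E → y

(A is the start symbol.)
Left-factoring transforms A → αβ₁ | αβ₂ into A → αA' and A' → β₁ | β₂
(α is the longest common prefix among the alternatives). Repeat until
no nonterminal has two alternatives with a common prefix.

Round 1: A has alternatives sharing prefix 'y A'. Introduce A': A → y A A'
  Add: A' → ε
  Add: A' → E
  Add: A' → y

No remaining common prefixes — done.

Resulting grammar:
A → y A A'
A' → ε
A' → E
A' → y
A → E Y
Y → /
E → y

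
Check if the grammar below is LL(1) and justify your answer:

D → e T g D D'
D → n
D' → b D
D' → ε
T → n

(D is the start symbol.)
No. Predict set conflict for D': { 'b' }

Relevant sets:
  FOLLOW(D') = { $, 'b' }

For D:
  PREDICT(D → e T g D D') = { 'e' }
  PREDICT(D → n) = { 'n' }
For D':
  PREDICT(D' → b D) = { 'b' }
  PREDICT(D' → ε) = { $, 'b' }
T has a single production, so nothing to check there.

Conflict found: Predict set conflict for D': { 'b' }
The grammar is NOT LL(1).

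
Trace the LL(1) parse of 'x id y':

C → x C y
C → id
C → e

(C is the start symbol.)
LL(1) parsing maintains a stack (initially the start symbol over $) and the input. At each step: if the stack top is a terminal, match it against the current input token; if it is a non-terminal N, replace it with the RHS of M[N, lookahead] (the unique production whose predict set contains the lookahead).

Stack is shown with the top on the left.

Stack    Input     Action
-------------------------
C $      x id y $  output C → x C y
x C y $  x id y $  match 'x'
C y $    id y $    output C → id
id y $   id y $    match 'id'
y $      y $       match 'y'
$        $         accept

The string is accepted.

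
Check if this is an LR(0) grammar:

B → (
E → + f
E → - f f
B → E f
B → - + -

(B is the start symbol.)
Yes, the grammar is LR(0)

A grammar is LR(0) if no state in the canonical LR(0) collection has:
  - both a shift item (dot before a terminal) and a complete item (shift-reduce conflict), or
  - two or more complete items (reduce-reduce conflict; the accept item [B' → B .] counts as a complete item here).

Augment with B' → B and build the canonical LR(0) collection (I0 = CLOSURE({[B' → . B]}), then GOTO on every symbol after a dot until no new states appear). It has 12 states:
  I0: { [B → . (], [B → . - + -], [B → . E f], [B' → . B], [E → . + f], [E → . - f f] }  — shift
  I1: { [B → ( .] }  — reduce
  I2: { [E → + . f] }  — shift
  I3: { [B → - . + -], [E → - . f f] }  — shift
  I4: { [B' → B .] }  — accept
  I5: { [B → E . f] }  — shift
  I6: { [B → E f .] }  — reduce
  I7: { [B → - + . -] }  — shift
  I8: { [E → - f . f] }  — shift
  I9: { [E → - f f .] }  — reduce
  I10: { [B → - + - .] }  — reduce
  I11: { [E → + f .] }  — reduce

Every state is either a pure shift/goto state or contains exactly one complete item and nothing to shift — no conflicts. The grammar is LR(0).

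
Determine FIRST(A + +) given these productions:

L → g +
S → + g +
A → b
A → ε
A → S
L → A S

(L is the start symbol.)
FIRST sets of the non-terminals involved (from the grammar, by fixed-point iteration):
  FIRST(A) = { '+', 'b', ε }

To compute FIRST(A + +), process the symbols left to right:
Symbol A is a non-terminal. Add FIRST(A) \ {ε} = { '+', 'b' }
A is nullable (ε ∈ FIRST(A)), continue to the next symbol.
Symbol + is a terminal. Add '+' and stop.
FIRST(A + +) = { '+', 'b' }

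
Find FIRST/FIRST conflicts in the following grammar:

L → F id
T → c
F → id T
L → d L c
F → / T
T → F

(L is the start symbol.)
No FIRST/FIRST conflicts.

FIRST sets of the non-terminals at (or reachable through a nullable prefix from) the front of some alternative:
  FIRST(F) = { '/', 'id' }

Productions for L:
  L → F id: FIRST = { '/', 'id' }
  L → d L c: FIRST = { 'd' }
Productions for T:
  T → c: FIRST = { 'c' }
  T → F: FIRST = { '/', 'id' }
Productions for F:
  F → id T: FIRST = { 'id' }
  F → / T: FIRST = { '/' }

All alternatives of each non-terminal have pairwise disjoint FIRST sets.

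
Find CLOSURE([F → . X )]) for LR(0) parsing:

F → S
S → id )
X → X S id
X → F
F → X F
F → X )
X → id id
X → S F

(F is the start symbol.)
{ [F → . S], [F → . X )], [F → . X F], [S → . id )], [X → . F], [X → . S F], [X → . X S id], [X → . id id] }

Start with: [F → . X )]
  [F → . X )] has the dot before X: add [X → . X S id], [X → . F], [X → . id id], [X → . S F]
  [X → . F] has the dot before F: add [F → . S], [F → . X F]
  [X → . S F] has the dot before S: add [S → . id )]
No further items can be added.

CLOSURE = { [F → . S], [F → . X )], [F → . X F], [S → . id )], [X → . F], [X → . S F], [X → . X S id], [X → . id id] }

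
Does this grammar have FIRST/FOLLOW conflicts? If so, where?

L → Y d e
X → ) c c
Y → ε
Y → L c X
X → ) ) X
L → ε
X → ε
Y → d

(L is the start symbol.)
A FIRST/FOLLOW conflict occurs when a non-terminal N has a nullable alternative N → β (β ⇒* ε) and another alternative N → α with FIRST(α) ∩ FOLLOW(N) ≠ ∅: on such a lookahead the parser cannot decide between expanding α and letting N vanish via β.

Nullable non-terminals: L, X, Y.
FIRST sets used below: FIRST(Y) = { 'c', 'd', ε }, FIRST(L) = { 'c', 'd', ε }

L: nullable alternative(s) L → ε; FOLLOW(L) = { $, 'c' }
  L → Y d e: FIRST \ {ε} = { 'c', 'd' } — overlaps FOLLOW(L) on { 'c' }: CONFLICT
  L → ε: FIRST \ {ε} = { } — this is the only nullable alternative, skip

X: nullable alternative(s) X → ε; FOLLOW(X) = { 'd' }
  X → ) c c: FIRST \ {ε} = { ')' } — disjoint from FOLLOW(X)
  X → ) ) X: FIRST \ {ε} = { ')' } — disjoint from FOLLOW(X)
  X → ε: FIRST \ {ε} = { } — this is the only nullable alternative, skip

Y: nullable alternative(s) Y → ε; FOLLOW(Y) = { 'd' }
  Y → ε: FIRST \ {ε} = { } — this is the only nullable alternative, skip
  Y → L c X: FIRST \ {ε} = { 'c', 'd' } — overlaps FOLLOW(Y) on { 'd' }: CONFLICT
  Y → d: FIRST \ {ε} = { 'd' } — overlaps FOLLOW(Y) on { 'd' }: CONFLICT

So the grammar has 3 FIRST/FOLLOW conflicts (marked CONFLICT above).

Answer: Yes. L → Y d e with FOLLOW(L) on { 'c' }; Y → L c X with FOLLOW(Y) on { 'd' }; Y → d with FOLLOW(Y) on { 'd' }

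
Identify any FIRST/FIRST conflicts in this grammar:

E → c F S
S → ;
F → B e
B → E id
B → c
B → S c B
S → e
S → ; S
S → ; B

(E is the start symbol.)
A FIRST/FIRST conflict occurs when two productions N → α and N → β for the same non-terminal have FIRST(α) ∩ FIRST(β) ≠ ∅ (with ε ∈ FIRST of a nullable right-hand side, so two nullable alternatives also conflict).

FIRST sets of the non-terminals at (or reachable through a nullable prefix from) the front of some alternative:
  FIRST(E) = { 'c' }
  FIRST(S) = { ';', 'e' }

Productions for S:
  S → ;: FIRST = { ';' }
  S → e: FIRST = { 'e' }
  S → ; S: FIRST = { ';' }
  S → ; B: FIRST = { ';' }
Productions for B:
  B → E id: FIRST = { 'c' }
  B → c: FIRST = { 'c' }
  B → S c B: FIRST = { ';', 'e' }
E, F have only one production, so no FIRST/FIRST conflict is possible there.

Conflict for S: S → ; and S → ; S
  Overlap: { ';' }
Conflict for S: S → ; and S → ; B
  Overlap: { ';' }
Conflict for S: S → ; S and S → ; B
  Overlap: { ';' }
Conflict for B: B → E id and B → c
  Overlap: { 'c' }

Answer: Yes. S → ';' / S → ';' S on { ';' }; S → ';' / S → ';' B on { ';' }; S → ';' S / S → ';' B on { ';' }; B → E id / B → c on { 'c' }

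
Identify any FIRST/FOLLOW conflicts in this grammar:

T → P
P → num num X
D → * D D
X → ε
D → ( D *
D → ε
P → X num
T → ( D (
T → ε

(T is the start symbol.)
Yes. D → '*' D D with FOLLOW(D) on { '*' }; D → '(' D '*' with FOLLOW(D) on { '(' }

A FIRST/FOLLOW conflict occurs when a non-terminal N has a nullable alternative N → β (β ⇒* ε) and another alternative N → α with FIRST(α) ∩ FOLLOW(N) ≠ ∅: on such a lookahead the parser cannot decide between expanding α and letting N vanish via β.

Nullable non-terminals: D, T, X.
FIRST sets used below: FIRST(P) = { 'num' }

D: nullable alternative(s) D → ε; FOLLOW(D) = { '(', '*' }
  D → * D D: FIRST \ {ε} = { '*' } — overlaps FOLLOW(D) on { '*' }: CONFLICT
  D → ( D *: FIRST \ {ε} = { '(' } — overlaps FOLLOW(D) on { '(' }: CONFLICT
  D → ε: FIRST \ {ε} = { } — this is the only nullable alternative, skip

T: nullable alternative(s) T → ε; FOLLOW(T) = { $ }
  T → P: FIRST \ {ε} = { 'num' } — disjoint from FOLLOW(T)
  T → ( D (: FIRST \ {ε} = { '(' } — disjoint from FOLLOW(T)
  T → ε: FIRST \ {ε} = { } — this is the only nullable alternative, skip
X has a nullable alternative but only one production, so nothing to check.

P has no nullable alternative, so no FIRST/FOLLOW check is needed there.

So the grammar has 2 FIRST/FOLLOW conflicts (marked CONFLICT above).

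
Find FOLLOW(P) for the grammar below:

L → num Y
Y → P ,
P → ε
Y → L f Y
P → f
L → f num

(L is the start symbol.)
To compute FOLLOW(P), find every occurrence of P on a right-hand side N → α P β: add FIRST(β) \ {ε}, and if β is empty or nullable also add FOLLOW(N). Iterate to a fixed point.

In Y → P ,: P is followed by ',', add FIRST(',') \ {ε} = { ',' }

Taking the union: FOLLOW(P) = { ',' }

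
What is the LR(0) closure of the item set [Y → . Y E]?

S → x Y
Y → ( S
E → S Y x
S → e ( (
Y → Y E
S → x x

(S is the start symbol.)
Start with: [Y → . Y E]
  [Y → . Y E] has the dot before Y: add [Y → . ( S]
No further items can be added.

CLOSURE = { [Y → . ( S], [Y → . Y E] }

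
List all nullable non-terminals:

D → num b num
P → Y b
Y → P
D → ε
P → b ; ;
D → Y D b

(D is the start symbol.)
A non-terminal is nullable if it can derive ε (the empty string): either it has an ε-production, or it has a production whose right-hand side consists entirely of nullable non-terminals.

ε-productions: D → ε
So D is immediately nullable.
No further non-terminal can be added: every production for the remaining non-terminals contains a terminal or a non-nullable non-terminal.
Nullable = { 'D' }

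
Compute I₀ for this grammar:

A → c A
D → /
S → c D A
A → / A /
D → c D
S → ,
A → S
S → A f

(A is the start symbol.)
{ [A → . / A /], [A → . S], [A → . c A], [A' → . A], [S → . ,], [S → . A f], [S → . c D A] }

First, augment the grammar with A' → A
I₀ = CLOSURE({ [A' → . A] }):
  [A' → . A] has the dot before A: add [A → . c A], [A → . / A /], [A → . S]
  [A → . S] has the dot before S: add [S → . c D A], [S → . ,], [S → . A f]
No further items can be added.

I₀ = { [A → . / A /], [A → . S], [A → . c A], [A' → . A], [S → . ,], [S → . A f], [S → . c D A] }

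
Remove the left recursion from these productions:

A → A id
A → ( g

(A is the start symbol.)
A is directly left-recursive. The standard transformation for
  A → A α₁ | ... | A α_m | β₁ | ... | β_n
is
  A  → β₁ A' | ... | β_n A'
  A' → α₁ A' | ... | α_m A' | ε

A → ( g becomes A → ( g A'
A → A id becomes A' → id A'
Add A' → ε

Resulting grammar:
A → ( g A'
A' → id A'
A' → ε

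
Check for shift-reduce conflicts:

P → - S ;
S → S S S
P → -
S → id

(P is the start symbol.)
Augment with P' → P and build the canonical LR(0) collection (I0 = CLOSURE({[P' → . P]}), then GOTO on every symbol after a dot until no new states appear). It has 8 states:
  I0: { [P → . - S ;], [P → . -], [P' → . P] }  — shift
  I1: { [P → - . S ;], [P → - .], [S → . S S S], [S → . id] }  — shift, reduce
  I2: { [P' → P .] }  — accept
  I3: { [P → - S . ;], [S → . S S S], [S → . id], [S → S . S S] }  — shift
  I4: { [S → id .] }  — reduce
  I5: { [P → - S ; .] }  — reduce
  I6: { [S → . S S S], [S → . id], [S → S . S S], [S → S S . S] }  — shift
  I7: { [S → . S S S], [S → . id], [S → S . S S], [S → S S . S], [S → S S S .] }  — shift, reduce

I1 contains reduce item [P → - .] and shift item [S → . id] — shift-reduce conflict.
I7 contains reduce item [S → S S S .] and shift item [S → . id] — shift-reduce conflict.

Answer: Yes — I1: [P → - .] vs [S → . id]; I7: [S → S S S .] vs [S → . id]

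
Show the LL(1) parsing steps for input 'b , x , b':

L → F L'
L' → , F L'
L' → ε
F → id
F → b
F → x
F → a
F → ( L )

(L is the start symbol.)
Stack is shown with the top on the left.

Stack     Input        Action
-----------------------------
L $       b , x , b $  output L → F L'
F L' $    b , x , b $  output F → b
b L' $    b , x , b $  match 'b'
L' $      , x , b $    output L' → , F L'
, F L' $  , x , b $    match ','
F L' $    x , b $      output F → x
x L' $    x , b $      match 'x'
L' $      , b $        output L' → , F L'
, F L' $  , b $        match ','
F L' $    b $          output F → b
b L' $    b $          match 'b'
L' $      $            output L' → ε
$         $            accept

The string is accepted.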